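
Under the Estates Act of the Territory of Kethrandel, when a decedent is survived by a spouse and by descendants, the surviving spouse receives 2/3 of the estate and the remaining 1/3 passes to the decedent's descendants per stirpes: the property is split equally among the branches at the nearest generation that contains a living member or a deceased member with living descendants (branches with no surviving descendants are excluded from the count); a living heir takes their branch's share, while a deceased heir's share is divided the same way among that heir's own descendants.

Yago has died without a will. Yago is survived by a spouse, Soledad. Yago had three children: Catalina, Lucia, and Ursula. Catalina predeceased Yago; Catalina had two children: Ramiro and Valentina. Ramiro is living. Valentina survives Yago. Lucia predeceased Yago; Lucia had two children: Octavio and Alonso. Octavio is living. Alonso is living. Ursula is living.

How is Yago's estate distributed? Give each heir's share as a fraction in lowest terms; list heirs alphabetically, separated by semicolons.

Alonso 1/18; Octavio 1/18; Ramiro 1/18; Soledad 2/3; Ursula 1/9; Valentina 1/18

Soledad, as surviving spouse, takes 2/3.
The remaining 1/3 passes to Yago's descendants per stirpes.
The 1/3 is divided into 3 equal shares of 1/9 among Catalina, Lucia, Ursula.
Catalina predeceased; the 1/9 allotted to Catalina's branch passes to Catalina's issue by representation.
The 1/9 is divided into 2 equal shares of 1/18 among Ramiro, Valentina.
Ramiro is living and takes 1/18.
Valentina is living and takes 1/18.
Lucia predeceased; the 1/9 allotted to Lucia's branch passes to Lucia's issue by representation.
The 1/9 is divided into 2 equal shares of 1/18 among Octavio, Alonso.
Octavio is living and takes 1/18.
Alonso is living and takes 1/18.
Ursula is living and takes 1/9.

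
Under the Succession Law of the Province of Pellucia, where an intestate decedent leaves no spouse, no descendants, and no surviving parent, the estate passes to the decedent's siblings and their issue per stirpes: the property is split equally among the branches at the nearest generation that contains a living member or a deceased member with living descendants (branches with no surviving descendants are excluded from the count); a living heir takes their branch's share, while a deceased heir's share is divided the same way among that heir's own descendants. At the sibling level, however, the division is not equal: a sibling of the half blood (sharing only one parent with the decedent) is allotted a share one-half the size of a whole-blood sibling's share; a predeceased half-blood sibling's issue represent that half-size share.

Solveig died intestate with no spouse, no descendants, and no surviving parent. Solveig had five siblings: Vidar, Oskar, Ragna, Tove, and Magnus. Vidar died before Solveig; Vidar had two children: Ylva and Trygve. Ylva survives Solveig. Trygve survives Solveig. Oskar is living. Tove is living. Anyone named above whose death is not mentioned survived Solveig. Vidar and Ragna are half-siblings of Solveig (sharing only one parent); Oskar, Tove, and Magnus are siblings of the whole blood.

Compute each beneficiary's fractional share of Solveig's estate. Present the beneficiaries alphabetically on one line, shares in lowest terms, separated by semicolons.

Magnus 1/4; Oskar 1/4; Ragna 1/8; Tove 1/4; Trygve 1/16; Ylva 1/16

No spouse, descendants, or parent survives, so the estate passes to Solveig's siblings per stirpes.
Half-blood siblings count for one-half the weight of whole-blood siblings at the initial division.
Dividing 1 in proportion to weights (total weight 4): Vidar (weight 1/2) → 1/8; Oskar (weight 1) → 1/4; Ragna (weight 1/2) → 1/8; Tove (weight 1) → 1/4; Magnus (weight 1) → 1/4.
Vidar predeceased; the 1/8 allotted to Vidar's branch passes to Vidar's issue by representation.
The 1/8 is divided into 2 equal shares of 1/16 among Ylva, Trygve.
Ylva is living and takes 1/16.
Trygve is living and takes 1/16.
Oskar is living and takes 1/4.
Ragna is living and takes 1/8.
Tove is living and takes 1/4.
Magnus is living and takes 1/4.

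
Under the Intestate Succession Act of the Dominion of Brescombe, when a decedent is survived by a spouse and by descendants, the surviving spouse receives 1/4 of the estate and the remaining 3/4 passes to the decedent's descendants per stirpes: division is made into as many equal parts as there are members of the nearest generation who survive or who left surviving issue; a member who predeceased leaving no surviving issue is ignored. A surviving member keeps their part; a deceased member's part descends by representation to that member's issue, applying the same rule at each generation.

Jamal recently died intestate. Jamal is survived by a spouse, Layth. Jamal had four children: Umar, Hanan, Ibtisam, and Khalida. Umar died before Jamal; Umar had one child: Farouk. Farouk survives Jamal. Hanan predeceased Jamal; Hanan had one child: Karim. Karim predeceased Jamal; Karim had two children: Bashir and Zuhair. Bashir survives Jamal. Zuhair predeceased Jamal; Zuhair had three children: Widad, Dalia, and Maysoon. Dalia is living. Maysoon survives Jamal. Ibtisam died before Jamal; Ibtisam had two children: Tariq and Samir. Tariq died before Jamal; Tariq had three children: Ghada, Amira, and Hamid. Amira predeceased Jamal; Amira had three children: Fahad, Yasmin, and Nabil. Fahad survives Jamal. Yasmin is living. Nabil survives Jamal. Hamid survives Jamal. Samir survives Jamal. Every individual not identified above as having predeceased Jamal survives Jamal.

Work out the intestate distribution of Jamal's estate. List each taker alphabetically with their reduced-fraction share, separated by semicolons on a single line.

Bashir 3/32; Dalia 1/32; Fahad 1/96; Farouk 3/16; Ghada 1/32; Hamid 1/32; Khalida 3/16; Layth 1/4; Maysoon 1/32; Nabil 1/96; Samir 3/32; Widad 1/32; Yasmin 1/96

Layth, as surviving spouse, takes 1/4.
The remaining 3/4 passes to Jamal's descendants per stirpes.
The 3/4 is divided into 4 equal shares of 3/16 among Umar, Hanan, Ibtisam, Khalida.
Umar predeceased; the 3/16 allotted to Umar's branch passes to Umar's issue by representation.
Farouk is the sole taker at this level and receives the full 3/16.
Hanan predeceased; the 3/16 allotted to Hanan's branch passes to Hanan's issue by representation.
Karim's line is the sole branch at this level, so the full 3/16 passes to Karim's issue by representation.
The 3/16 is divided into 2 equal shares of 3/32 among Bashir, Zuhair.
Bashir is living and takes 3/32.
Zuhair predeceased; the 3/32 allotted to Zuhair's branch passes to Zuhair's issue by representation.
The 3/32 is divided into 3 equal shares of 1/32 among Widad, Dalia, Maysoon.
Widad is living and takes 1/32.
Dalia is living and takes 1/32.
Maysoon is living and takes 1/32.
Ibtisam predeceased; the 3/16 allotted to Ibtisam's branch passes to Ibtisam's issue by representation.
The 3/16 is divided into 2 equal shares of 3/32 among Tariq, Samir.
Tariq predeceased; the 3/32 allotted to Tariq's branch passes to Tariq's issue by representation.
The 3/32 is divided into 3 equal shares of 1/32 among Ghada, Amira, Hamid.
Ghada is living and takes 1/32.
Amira predeceased; the 1/32 allotted to Amira's branch passes to Amira's issue by representation.
The 1/32 is divided into 3 equal shares of 1/96 among Fahad, Yasmin, Nabil.
Fahad is living and takes 1/96.
Yasmin is living and takes 1/96.
Nabil is living and takes 1/96.
Hamid is living and takes 1/32.
Samir is living and takes 3/32.
Khalida is living and takes 3/16.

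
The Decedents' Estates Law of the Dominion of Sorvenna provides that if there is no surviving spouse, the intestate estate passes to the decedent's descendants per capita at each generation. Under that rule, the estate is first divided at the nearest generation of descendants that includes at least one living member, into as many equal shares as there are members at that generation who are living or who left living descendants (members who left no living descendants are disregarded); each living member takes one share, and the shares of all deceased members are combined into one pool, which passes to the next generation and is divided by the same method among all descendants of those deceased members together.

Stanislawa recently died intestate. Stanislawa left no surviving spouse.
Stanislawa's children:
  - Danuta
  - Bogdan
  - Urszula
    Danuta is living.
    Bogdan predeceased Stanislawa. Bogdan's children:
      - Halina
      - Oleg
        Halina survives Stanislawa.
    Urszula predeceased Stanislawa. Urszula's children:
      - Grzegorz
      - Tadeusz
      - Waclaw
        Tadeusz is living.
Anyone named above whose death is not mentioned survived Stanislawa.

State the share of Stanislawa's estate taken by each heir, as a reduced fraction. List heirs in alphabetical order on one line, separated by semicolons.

Danuta 1/3; Grzegorz 2/15; Halina 2/15; Oleg 2/15; Tadeusz 2/15; Waclaw 2/15

There is no surviving spouse, so the entire estate passes to Stanislawa's descendants per capita at each generation.
At generation 1 (Danuta, Bogdan, Urszula) there are 3 shares of (1)/3 = 1/3 each.
Living: Danuta — each takes 1/3.
Deceased: Bogdan and Urszula. Their combined 2/3 is pooled and carried to generation 2.
At generation 2 (Halina, Oleg, Grzegorz, Tadeusz, Waclaw) there are 5 shares of (2/3)/5 = 2/15 each.
Living: Halina, Oleg, Grzegorz, Tadeusz, and Waclaw — each takes 2/15.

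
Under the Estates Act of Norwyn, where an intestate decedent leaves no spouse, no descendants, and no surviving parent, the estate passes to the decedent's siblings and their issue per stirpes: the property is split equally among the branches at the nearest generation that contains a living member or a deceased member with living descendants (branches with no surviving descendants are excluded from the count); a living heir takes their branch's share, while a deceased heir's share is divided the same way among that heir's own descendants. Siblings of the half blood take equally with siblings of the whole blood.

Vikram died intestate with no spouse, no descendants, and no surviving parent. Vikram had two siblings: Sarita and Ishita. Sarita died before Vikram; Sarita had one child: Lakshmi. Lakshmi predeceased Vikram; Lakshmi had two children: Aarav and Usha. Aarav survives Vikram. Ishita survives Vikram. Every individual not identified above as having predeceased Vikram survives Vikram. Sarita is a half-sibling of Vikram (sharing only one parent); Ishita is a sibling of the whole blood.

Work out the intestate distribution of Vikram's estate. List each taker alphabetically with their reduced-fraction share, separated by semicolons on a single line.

Aarav 1/4; Ishita 1/2; Usha 1/4

No spouse, descendants, or parent survives, so the estate passes to Vikram's siblings per stirpes.
Half-blood and whole-blood siblings take equally under the stated rule.
The estate is divided into 2 equal shares of 1/2 among Sarita, Ishita.
Sarita predeceased; the 1/2 allotted to Sarita's branch passes to Sarita's issue by representation.
Lakshmi's line is the sole branch at this level, so the full 1/2 passes to Lakshmi's issue by representation.
The 1/2 is divided into 2 equal shares of 1/4 among Aarav, Usha.
Aarav is living and takes 1/4.
Usha is living and takes 1/4.
Ishita is living and takes 1/2.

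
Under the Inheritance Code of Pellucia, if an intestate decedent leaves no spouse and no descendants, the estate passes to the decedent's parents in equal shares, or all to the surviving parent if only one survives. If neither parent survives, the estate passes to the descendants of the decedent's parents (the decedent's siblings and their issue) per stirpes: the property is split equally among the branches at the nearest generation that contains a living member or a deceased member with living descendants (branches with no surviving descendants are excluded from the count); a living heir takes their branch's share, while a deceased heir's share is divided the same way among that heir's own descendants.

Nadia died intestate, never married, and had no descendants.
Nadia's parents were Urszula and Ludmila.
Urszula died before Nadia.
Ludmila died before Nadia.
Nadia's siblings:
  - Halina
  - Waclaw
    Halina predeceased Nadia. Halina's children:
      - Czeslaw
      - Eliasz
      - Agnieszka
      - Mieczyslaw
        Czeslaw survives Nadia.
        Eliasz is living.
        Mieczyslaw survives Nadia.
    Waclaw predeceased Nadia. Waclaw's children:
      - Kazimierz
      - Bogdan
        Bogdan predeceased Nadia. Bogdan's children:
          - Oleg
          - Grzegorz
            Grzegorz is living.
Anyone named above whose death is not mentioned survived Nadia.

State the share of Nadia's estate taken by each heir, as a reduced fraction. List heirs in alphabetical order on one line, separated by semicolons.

Agnieszka 1/8; Czeslaw 1/8; Eliasz 1/8; Grzegorz 1/8; Kazimierz 1/4; Mieczyslaw 1/8; Oleg 1/8

Neither parent survives and there are no descendants, so the estate passes to Nadia's siblings and their issue per stirpes.
The estate is divided into 2 equal shares of 1/2 among Halina, Waclaw.
Halina predeceased; the 1/2 allotted to Halina's branch passes to Halina's issue by representation.
The 1/2 is divided into 4 equal shares of 1/8 among Czeslaw, Eliasz, Agnieszka, Mieczyslaw.
Czeslaw is living and takes 1/8.
Eliasz is living and takes 1/8.
Agnieszka is living and takes 1/8.
Mieczyslaw is living and takes 1/8.
Waclaw predeceased; the 1/2 allotted to Waclaw's branch passes to Waclaw's issue by representation.
The 1/2 is divided into 2 equal shares of 1/4 among Kazimierz, Bogdan.
Kazimierz is living and takes 1/4.
Bogdan predeceased; the 1/4 allotted to Bogdan's branch passes to Bogdan's issue by representation.
The 1/4 is divided into 2 equal shares of 1/8 among Oleg, Grzegorz.
Oleg is living and takes 1/8.
Grzegorz is living and takes 1/8.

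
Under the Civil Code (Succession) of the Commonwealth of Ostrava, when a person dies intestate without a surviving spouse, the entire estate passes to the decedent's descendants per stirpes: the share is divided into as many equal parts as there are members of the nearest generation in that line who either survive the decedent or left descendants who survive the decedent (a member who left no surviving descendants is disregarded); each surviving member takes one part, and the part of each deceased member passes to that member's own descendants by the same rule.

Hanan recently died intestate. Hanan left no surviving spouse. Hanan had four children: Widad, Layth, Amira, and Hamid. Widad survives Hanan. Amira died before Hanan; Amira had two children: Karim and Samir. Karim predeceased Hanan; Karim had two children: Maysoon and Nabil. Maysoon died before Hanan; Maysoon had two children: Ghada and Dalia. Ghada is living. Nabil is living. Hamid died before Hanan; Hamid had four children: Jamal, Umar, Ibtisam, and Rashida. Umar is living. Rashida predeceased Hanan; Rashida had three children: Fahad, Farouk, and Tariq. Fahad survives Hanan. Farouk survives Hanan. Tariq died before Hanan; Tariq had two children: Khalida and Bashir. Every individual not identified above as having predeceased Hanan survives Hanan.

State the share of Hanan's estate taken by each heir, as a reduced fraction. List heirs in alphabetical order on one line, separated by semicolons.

Bashir 1/96; Dalia 1/32; Fahad 1/48; Farouk 1/48; Ghada 1/32; Ibtisam 1/16; Jamal 1/16; Khalida 1/96; Layth 1/4; Nabil 1/16; Samir 1/8; Umar 1/16; Widad 1/4

There is no surviving spouse, so the entire estate passes to Hanan's descendants per stirpes.
The estate is divided into 4 equal shares of 1/4 among Widad, Layth, Amira, Hamid.
Widad is living and takes 1/4.
Layth is living and takes 1/4.
Amira predeceased; the 1/4 allotted to Amira's branch passes to Amira's issue by representation.
The 1/4 is divided into 2 equal shares of 1/8 among Karim, Samir.
Karim predeceased; the 1/8 allotted to Karim's branch passes to Karim's issue by representation.
The 1/8 is divided into 2 equal shares of 1/16 among Maysoon, Nabil.
Maysoon predeceased; the 1/16 allotted to Maysoon's branch passes to Maysoon's issue by representation.
The 1/16 is divided into 2 equal shares of 1/32 among Ghada, Dalia.
Ghada is living and takes 1/32.
Dalia is living and takes 1/32.
Nabil is living and takes 1/16.
Samir is living and takes 1/8.
Hamid predeceased; the 1/4 allotted to Hamid's branch passes to Hamid's issue by representation.
The 1/4 is divided into 4 equal shares of 1/16 among Jamal, Umar, Ibtisam, Rashida.
Jamal is living and takes 1/16.
Umar is living and takes 1/16.
Ibtisam is living and takes 1/16.
Rashida predeceased; the 1/16 allotted to Rashida's branch passes to Rashida's issue by representation.
The 1/16 is divided into 3 equal shares of 1/48 among Fahad, Farouk, Tariq.
Fahad is living and takes 1/48.
Farouk is living and takes 1/48.
Tariq predeceased; the 1/48 allotted to Tariq's branch passes to Tariq's issue by representation.
The 1/48 is divided into 2 equal shares of 1/96 among Khalida, Bashir.
Khalida is living and takes 1/96.
Bashir is living and takes 1/96.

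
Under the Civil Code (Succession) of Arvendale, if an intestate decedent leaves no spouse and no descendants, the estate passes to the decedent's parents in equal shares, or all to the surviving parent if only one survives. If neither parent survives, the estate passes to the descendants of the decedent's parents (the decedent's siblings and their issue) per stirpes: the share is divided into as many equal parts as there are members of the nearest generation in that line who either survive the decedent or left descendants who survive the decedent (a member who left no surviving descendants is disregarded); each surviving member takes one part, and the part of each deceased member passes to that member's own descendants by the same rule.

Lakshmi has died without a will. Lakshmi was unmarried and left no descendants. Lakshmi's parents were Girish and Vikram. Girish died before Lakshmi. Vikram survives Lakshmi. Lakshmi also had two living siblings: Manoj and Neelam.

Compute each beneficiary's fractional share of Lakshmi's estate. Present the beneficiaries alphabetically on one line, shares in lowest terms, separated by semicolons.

Only one parent, Vikram, survives, so Vikram takes the entire estate. The siblings take nothing because a surviving parent has priority.

Vikram 1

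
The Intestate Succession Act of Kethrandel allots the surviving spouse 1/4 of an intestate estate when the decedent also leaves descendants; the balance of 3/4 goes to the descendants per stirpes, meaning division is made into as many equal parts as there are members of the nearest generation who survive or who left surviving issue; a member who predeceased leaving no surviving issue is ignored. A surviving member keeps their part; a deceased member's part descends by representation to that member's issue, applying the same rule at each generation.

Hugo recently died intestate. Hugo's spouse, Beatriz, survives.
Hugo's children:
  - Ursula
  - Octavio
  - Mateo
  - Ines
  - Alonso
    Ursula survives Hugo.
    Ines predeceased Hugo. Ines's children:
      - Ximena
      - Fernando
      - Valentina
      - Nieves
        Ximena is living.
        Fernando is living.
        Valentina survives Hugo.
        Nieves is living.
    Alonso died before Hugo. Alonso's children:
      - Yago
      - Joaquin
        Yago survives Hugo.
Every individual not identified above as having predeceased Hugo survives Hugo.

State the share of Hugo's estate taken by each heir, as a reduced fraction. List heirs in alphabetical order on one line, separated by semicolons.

Beatriz, as surviving spouse, takes 1/4.
The remaining 3/4 passes to Hugo's descendants per stirpes.
The 3/4 is divided into 5 equal shares of 3/20 among Ursula, Octavio, Mateo, Ines, Alonso.
Ursula is living and takes 3/20.
Octavio is living and takes 3/20.
Mateo is living and takes 3/20.
Ines predeceased; the 3/20 allotted to Ines's branch passes to Ines's issue by representation.
The 3/20 is divided into 4 equal shares of 3/80 among Ximena, Fernando, Valentina, Nieves.
Ximena is living and takes 3/80.
Fernando is living and takes 3/80.
Valentina is living and takes 3/80.
Nieves is living and takes 3/80.
Alonso predeceased; the 3/20 allotted to Alonso's branch passes to Alonso's issue by representation.
The 3/20 is divided into 2 equal shares of 3/40 among Yago, Joaquin.
Yago is living and takes 3/40.
Joaquin is living and takes 3/40.

Beatriz 1/4; Fernando 3/80; Joaquin 3/40; Mateo 3/20; Nieves 3/80; Octavio 3/20; Ursula 3/20; Valentina 3/80; Ximena 3/80; Yago 3/40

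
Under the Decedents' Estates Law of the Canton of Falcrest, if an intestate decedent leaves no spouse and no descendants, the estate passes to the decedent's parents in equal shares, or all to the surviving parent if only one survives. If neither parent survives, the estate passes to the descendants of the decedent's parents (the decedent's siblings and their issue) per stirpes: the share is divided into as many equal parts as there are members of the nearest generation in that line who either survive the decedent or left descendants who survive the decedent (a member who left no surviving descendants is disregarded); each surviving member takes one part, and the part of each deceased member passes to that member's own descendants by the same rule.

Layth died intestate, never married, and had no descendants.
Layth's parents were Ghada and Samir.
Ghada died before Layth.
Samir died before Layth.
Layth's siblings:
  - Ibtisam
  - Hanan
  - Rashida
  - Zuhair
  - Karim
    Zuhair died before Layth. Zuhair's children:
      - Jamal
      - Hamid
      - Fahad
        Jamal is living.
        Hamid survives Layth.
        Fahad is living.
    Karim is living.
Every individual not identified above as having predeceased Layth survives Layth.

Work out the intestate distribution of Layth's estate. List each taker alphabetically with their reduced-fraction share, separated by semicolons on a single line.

Neither parent survives and there are no descendants, so the estate passes to Layth's siblings and their issue per stirpes.
The estate is divided into 5 equal shares of 1/5 among Ibtisam, Hanan, Rashida, Zuhair, Karim.
Ibtisam is living and takes 1/5.
Hanan is living and takes 1/5.
Rashida is living and takes 1/5.
Zuhair predeceased; the 1/5 allotted to Zuhair's branch passes to Zuhair's issue by representation.
The 1/5 is divided into 3 equal shares of 1/15 among Jamal, Hamid, Fahad.
Jamal is living and takes 1/15.
Hamid is living and takes 1/15.
Fahad is living and takes 1/15.
Karim is living and takes 1/5.

Fahad 1/15; Hamid 1/15; Hanan 1/5; Ibtisam 1/5; Jamal 1/15; Karim 1/5; Rashida 1/5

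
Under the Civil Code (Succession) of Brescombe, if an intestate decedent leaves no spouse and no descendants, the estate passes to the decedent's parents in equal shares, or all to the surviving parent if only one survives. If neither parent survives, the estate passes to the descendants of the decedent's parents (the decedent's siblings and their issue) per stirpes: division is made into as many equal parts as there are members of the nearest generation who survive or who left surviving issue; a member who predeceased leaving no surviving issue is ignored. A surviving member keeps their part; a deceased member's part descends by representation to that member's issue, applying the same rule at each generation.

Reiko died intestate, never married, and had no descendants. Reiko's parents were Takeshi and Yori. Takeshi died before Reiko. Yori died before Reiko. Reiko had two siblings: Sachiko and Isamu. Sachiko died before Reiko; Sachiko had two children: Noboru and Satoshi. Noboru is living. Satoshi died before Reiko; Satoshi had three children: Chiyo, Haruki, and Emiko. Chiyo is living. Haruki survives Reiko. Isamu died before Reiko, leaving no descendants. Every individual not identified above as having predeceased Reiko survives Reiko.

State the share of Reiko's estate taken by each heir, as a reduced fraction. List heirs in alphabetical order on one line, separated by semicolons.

Chiyo 1/6; Emiko 1/6; Haruki 1/6; Noboru 1/2

Neither parent survives and there are no descendants, so the estate passes to Reiko's siblings and their issue per stirpes.
Isamu left no surviving issue, so that branch lapses and is disregarded.
Sachiko's line is the sole branch at this level, so the full 1 passes to Sachiko's issue by representation.
The estate is divided into 2 equal shares of 1/2 among Noboru, Satoshi.
Noboru is living and takes 1/2.
Satoshi predeceased; the 1/2 allotted to Satoshi's branch passes to Satoshi's issue by representation.
The 1/2 is divided into 3 equal shares of 1/6 among Chiyo, Haruki, Emiko.
Chiyo is living and takes 1/6.
Haruki is living and takes 1/6.
Emiko is living and takes 1/6.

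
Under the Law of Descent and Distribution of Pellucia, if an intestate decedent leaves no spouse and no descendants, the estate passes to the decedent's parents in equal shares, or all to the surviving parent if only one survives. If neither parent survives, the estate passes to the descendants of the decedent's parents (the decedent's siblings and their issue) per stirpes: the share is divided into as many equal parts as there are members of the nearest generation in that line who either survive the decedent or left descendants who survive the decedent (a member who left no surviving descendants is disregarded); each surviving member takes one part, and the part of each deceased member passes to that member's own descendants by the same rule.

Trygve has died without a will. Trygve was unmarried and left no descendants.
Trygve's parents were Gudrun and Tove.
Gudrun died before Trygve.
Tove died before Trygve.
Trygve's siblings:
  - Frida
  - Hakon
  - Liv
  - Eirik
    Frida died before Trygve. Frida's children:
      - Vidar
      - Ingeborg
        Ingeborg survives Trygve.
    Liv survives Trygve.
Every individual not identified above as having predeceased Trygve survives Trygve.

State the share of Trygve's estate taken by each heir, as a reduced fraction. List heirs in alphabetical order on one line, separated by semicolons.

Neither parent survives and there are no descendants, so the estate passes to Trygve's siblings and their issue per stirpes.
The estate is divided into 4 equal shares of 1/4 among Frida, Hakon, Liv, Eirik.
Frida predeceased; the 1/4 allotted to Frida's branch passes to Frida's issue by representation.
The 1/4 is divided into 2 equal shares of 1/8 among Vidar, Ingeborg.
Vidar is living and takes 1/8.
Ingeborg is living and takes 1/8.
Hakon is living and takes 1/4.
Liv is living and takes 1/4.
Eirik is living and takes 1/4.

Eirik 1/4; Hakon 1/4; Ingeborg 1/8; Liv 1/4; Vidar 1/8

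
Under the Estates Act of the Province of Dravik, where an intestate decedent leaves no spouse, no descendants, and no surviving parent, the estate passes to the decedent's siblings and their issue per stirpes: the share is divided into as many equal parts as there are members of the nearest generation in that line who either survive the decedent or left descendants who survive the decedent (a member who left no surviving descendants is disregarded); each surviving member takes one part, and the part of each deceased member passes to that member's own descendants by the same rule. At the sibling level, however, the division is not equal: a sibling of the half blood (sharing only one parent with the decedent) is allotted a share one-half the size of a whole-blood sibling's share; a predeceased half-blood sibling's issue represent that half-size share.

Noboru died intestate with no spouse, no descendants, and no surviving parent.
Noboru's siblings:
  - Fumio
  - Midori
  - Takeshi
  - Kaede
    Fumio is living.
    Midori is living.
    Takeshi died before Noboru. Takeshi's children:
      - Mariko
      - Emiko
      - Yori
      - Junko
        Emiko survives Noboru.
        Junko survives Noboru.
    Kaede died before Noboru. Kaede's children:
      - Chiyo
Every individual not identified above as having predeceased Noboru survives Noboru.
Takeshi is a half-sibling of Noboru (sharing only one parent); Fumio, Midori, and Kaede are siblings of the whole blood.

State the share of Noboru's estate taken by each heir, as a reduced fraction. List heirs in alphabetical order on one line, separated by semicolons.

No spouse, descendants, or parent survives, so the estate passes to Noboru's siblings per stirpes.
Half-blood siblings count for one-half the weight of whole-blood siblings at the initial division.
Dividing 1 in proportion to weights (total weight 7/2): Fumio (weight 1) → 2/7; Midori (weight 1) → 2/7; Takeshi (weight 1/2) → 1/7; Kaede (weight 1) → 2/7.
Fumio is living and takes 2/7.
Midori is living and takes 2/7.
Takeshi predeceased; the 1/7 allotted to Takeshi's branch passes to Takeshi's issue by representation.
The 1/7 is divided into 4 equal shares of 1/28 among Mariko, Emiko, Yori, Junko.
Mariko is living and takes 1/28.
Emiko is living and takes 1/28.
Yori is living and takes 1/28.
Junko is living and takes 1/28.
Kaede predeceased; the 2/7 allotted to Kaede's branch passes to Kaede's issue by representation.
Chiyo is the sole taker at this level and receives the full 2/7.

Chiyo 2/7; Emiko 1/28; Fumio 2/7; Junko 1/28; Mariko 1/28; Midori 2/7; Yori 1/28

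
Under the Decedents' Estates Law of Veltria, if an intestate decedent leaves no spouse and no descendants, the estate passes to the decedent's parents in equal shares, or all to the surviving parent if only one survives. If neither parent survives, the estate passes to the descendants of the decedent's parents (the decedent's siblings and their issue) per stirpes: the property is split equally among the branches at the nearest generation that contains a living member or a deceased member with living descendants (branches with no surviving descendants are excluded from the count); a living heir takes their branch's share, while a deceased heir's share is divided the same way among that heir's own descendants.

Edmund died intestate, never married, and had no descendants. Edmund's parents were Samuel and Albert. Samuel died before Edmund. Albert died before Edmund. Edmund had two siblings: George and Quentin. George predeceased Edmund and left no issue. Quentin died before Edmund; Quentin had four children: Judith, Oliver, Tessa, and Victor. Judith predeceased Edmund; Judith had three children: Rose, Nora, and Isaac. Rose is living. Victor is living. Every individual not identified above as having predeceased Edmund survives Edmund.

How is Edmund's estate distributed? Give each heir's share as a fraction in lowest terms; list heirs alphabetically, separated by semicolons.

Neither parent survives and there are no descendants, so the estate passes to Edmund's siblings and their issue per stirpes.
George left no surviving issue, so that branch lapses and is disregarded.
Quentin's line is the sole branch at this level, so the full 1 passes to Quentin's issue by representation.
The estate is divided into 4 equal shares of 1/4 among Judith, Oliver, Tessa, Victor.
Judith predeceased; the 1/4 allotted to Judith's branch passes to Judith's issue by representation.
The 1/4 is divided into 3 equal shares of 1/12 among Rose, Nora, Isaac.
Rose is living and takes 1/12.
Nora is living and takes 1/12.
Isaac is living and takes 1/12.
Oliver is living and takes 1/4.
Tessa is living and takes 1/4.
Victor is living and takes 1/4.

Isaac 1/12; Nora 1/12; Oliver 1/4; Rose 1/12; Tessa 1/4; Victor 1/4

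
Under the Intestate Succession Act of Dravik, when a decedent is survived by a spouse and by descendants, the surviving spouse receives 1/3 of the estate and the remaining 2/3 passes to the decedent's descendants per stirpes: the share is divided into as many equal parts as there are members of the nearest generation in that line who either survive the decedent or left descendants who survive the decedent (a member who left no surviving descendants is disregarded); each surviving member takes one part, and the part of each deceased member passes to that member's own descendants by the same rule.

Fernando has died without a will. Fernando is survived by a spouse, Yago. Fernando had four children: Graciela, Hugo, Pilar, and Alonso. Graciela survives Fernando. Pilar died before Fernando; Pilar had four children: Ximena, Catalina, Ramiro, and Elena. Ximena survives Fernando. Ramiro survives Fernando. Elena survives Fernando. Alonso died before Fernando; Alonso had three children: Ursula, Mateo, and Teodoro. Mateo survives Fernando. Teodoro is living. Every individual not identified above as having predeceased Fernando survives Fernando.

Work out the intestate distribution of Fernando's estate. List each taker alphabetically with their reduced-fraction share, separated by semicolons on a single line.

Catalina 1/24; Elena 1/24; Graciela 1/6; Hugo 1/6; Mateo 1/18; Ramiro 1/24; Teodoro 1/18; Ursula 1/18; Ximena 1/24; Yago 1/3

Yago, as surviving spouse, takes 1/3.
The remaining 2/3 passes to Fernando's descendants per stirpes.
The 2/3 is divided into 4 equal shares of 1/6 among Graciela, Hugo, Pilar, Alonso.
Graciela is living and takes 1/6.
Hugo is living and takes 1/6.
Pilar predeceased; the 1/6 allotted to Pilar's branch passes to Pilar's issue by representation.
The 1/6 is divided into 4 equal shares of 1/24 among Ximena, Catalina, Ramiro, Elena.
Ximena is living and takes 1/24.
Catalina is living and takes 1/24.
Ramiro is living and takes 1/24.
Elena is living and takes 1/24.
Alonso predeceased; the 1/6 allotted to Alonso's branch passes to Alonso's issue by representation.
The 1/6 is divided into 3 equal shares of 1/18 among Ursula, Mateo, Teodoro.
Ursula is living and takes 1/18.
Mateo is living and takes 1/18.
Teodoro is living and takes 1/18.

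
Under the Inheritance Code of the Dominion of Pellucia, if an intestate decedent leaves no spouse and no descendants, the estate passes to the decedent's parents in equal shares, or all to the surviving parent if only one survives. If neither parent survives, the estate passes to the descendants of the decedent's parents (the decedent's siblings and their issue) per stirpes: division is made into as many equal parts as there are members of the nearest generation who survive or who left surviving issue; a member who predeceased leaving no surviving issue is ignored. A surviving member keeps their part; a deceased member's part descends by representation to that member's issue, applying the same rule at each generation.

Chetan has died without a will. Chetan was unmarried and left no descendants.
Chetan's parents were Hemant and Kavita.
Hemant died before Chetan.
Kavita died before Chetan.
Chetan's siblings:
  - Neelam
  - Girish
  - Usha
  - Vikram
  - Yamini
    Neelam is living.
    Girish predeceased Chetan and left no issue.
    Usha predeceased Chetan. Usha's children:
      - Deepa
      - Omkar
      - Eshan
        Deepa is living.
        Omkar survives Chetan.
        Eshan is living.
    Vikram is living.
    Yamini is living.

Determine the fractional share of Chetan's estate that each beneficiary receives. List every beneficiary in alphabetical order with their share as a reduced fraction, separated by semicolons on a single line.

Neither parent survives and there are no descendants, so the estate passes to Chetan's siblings and their issue per stirpes.
Girish left no surviving issue, so that branch lapses and is disregarded.
The estate is divided into 4 equal shares of 1/4 among Neelam, Usha, Vikram, Yamini.
Neelam is living and takes 1/4.
Usha predeceased; the 1/4 allotted to Usha's branch passes to Usha's issue by representation.
The 1/4 is divided into 3 equal shares of 1/12 among Deepa, Omkar, Eshan.
Deepa is living and takes 1/12.
Omkar is living and takes 1/12.
Eshan is living and takes 1/12.
Vikram is living and takes 1/4.
Yamini is living and takes 1/4.

Deepa 1/12; Eshan 1/12; Neelam 1/4; Omkar 1/12; Vikram 1/4; Yamini 1/4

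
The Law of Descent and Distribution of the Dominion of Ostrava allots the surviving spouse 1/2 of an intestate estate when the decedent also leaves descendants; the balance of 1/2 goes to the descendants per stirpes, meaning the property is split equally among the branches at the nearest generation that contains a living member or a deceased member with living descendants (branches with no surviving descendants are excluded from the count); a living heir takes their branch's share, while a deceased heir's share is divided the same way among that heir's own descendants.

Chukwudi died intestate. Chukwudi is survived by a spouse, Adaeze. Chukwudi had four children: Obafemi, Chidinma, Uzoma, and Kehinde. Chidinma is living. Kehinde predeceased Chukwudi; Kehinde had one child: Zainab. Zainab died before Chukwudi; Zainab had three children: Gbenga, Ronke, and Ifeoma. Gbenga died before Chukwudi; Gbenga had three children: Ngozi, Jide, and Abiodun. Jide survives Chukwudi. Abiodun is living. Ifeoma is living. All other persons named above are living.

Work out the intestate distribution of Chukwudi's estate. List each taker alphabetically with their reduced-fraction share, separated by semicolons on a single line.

Abiodun 1/72; Adaeze 1/2; Chidinma 1/8; Ifeoma 1/24; Jide 1/72; Ngozi 1/72; Obafemi 1/8; Ronke 1/24; Uzoma 1/8

Adaeze, as surviving spouse, takes 1/2.
The remaining 1/2 passes to Chukwudi's descendants per stirpes.
The 1/2 is divided into 4 equal shares of 1/8 among Obafemi, Chidinma, Uzoma, Kehinde.
Obafemi is living and takes 1/8.
Chidinma is living and takes 1/8.
Uzoma is living and takes 1/8.
Kehinde predeceased; the 1/8 allotted to Kehinde's branch passes to Kehinde's issue by representation.
Zainab's line is the sole branch at this level, so the full 1/8 passes to Zainab's issue by representation.
The 1/8 is divided into 3 equal shares of 1/24 among Gbenga, Ronke, Ifeoma.
Gbenga predeceased; the 1/24 allotted to Gbenga's branch passes to Gbenga's issue by representation.
The 1/24 is divided into 3 equal shares of 1/72 among Ngozi, Jide, Abiodun.
Ngozi is living and takes 1/72.
Jide is living and takes 1/72.
Abiodun is living and takes 1/72.
Ronke is living and takes 1/24.
Ifeoma is living and takes 1/24.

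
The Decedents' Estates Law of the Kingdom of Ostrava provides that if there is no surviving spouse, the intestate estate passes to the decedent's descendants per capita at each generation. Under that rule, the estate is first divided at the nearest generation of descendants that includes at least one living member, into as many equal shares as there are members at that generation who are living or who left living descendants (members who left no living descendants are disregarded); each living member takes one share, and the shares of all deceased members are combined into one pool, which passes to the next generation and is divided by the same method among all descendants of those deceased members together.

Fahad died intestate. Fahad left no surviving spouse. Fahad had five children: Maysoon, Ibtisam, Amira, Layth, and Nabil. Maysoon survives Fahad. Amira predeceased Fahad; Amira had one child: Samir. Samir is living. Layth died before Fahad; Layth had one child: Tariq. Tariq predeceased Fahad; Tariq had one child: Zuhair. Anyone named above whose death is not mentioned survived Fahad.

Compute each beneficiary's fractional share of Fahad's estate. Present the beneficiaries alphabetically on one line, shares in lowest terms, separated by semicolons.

There is no surviving spouse, so the entire estate passes to Fahad's descendants per capita at each generation.
At generation 1 (Maysoon, Ibtisam, Amira, Layth, Nabil) there are 5 shares of (1)/5 = 1/5 each.
Living: Maysoon, Ibtisam, and Nabil — each takes 1/5.
Deceased: Amira and Layth. Their combined 2/5 is pooled and carried to generation 2.
At generation 2 (Samir, Tariq) there are 2 shares of (2/5)/2 = 1/5 each.
Living: Samir — each takes 1/5.
Deceased: Tariq. That 1/5 share is carried to generation 3.
At generation 3 (Zuhair) there are 1 shares of (1/5)/1 = 1/5 each.
Living: Zuhair — each takes 1/5.

Ibtisam 1/5; Maysoon 1/5; Nabil 1/5; Samir 1/5; Zuhair 1/5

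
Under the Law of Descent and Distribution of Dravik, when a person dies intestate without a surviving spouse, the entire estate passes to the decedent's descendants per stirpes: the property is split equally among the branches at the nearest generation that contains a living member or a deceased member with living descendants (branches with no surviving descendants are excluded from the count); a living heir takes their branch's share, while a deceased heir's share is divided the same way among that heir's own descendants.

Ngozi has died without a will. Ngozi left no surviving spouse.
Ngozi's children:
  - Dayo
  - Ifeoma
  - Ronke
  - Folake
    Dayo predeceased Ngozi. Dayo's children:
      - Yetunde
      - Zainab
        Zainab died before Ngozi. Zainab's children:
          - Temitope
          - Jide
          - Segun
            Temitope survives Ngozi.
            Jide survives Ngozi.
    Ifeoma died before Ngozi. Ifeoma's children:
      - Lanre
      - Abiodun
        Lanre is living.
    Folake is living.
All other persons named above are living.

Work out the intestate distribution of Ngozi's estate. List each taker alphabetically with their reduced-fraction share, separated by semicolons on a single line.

There is no surviving spouse, so the entire estate passes to Ngozi's descendants per stirpes.
The estate is divided into 4 equal shares of 1/4 among Dayo, Ifeoma, Ronke, Folake.
Dayo predeceased; the 1/4 allotted to Dayo's branch passes to Dayo's issue by representation.
The 1/4 is divided into 2 equal shares of 1/8 among Yetunde, Zainab.
Yetunde is living and takes 1/8.
Zainab predeceased; the 1/8 allotted to Zainab's branch passes to Zainab's issue by representation.
The 1/8 is divided into 3 equal shares of 1/24 among Temitope, Jide, Segun.
Temitope is living and takes 1/24.
Jide is living and takes 1/24.
Segun is living and takes 1/24.
Ifeoma predeceased; the 1/4 allotted to Ifeoma's branch passes to Ifeoma's issue by representation.
The 1/4 is divided into 2 equal shares of 1/8 among Lanre, Abiodun.
Lanre is living and takes 1/8.
Abiodun is living and takes 1/8.
Ronke is living and takes 1/4.
Folake is living and takes 1/4.

Abiodun 1/8; Folake 1/4; Jide 1/24; Lanre 1/8; Ronke 1/4; Segun 1/24; Temitope 1/24; Yetunde 1/8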